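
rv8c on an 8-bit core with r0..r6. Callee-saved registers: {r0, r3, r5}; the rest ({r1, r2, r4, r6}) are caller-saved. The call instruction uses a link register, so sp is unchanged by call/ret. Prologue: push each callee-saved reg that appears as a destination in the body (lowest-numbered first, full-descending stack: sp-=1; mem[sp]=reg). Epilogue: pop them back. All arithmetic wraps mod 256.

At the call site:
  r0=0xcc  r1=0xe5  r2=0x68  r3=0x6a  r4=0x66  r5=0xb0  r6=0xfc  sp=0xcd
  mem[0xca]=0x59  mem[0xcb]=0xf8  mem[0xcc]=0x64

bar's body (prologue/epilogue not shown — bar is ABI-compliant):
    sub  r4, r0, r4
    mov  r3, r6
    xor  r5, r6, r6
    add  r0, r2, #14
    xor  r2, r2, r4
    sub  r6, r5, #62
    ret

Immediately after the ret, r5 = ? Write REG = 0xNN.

REG = 0xb0

prologue: push r0 -> mem[0xcc]=0xcc, sp=0xcc
prologue: push r3 -> mem[0xcb]=0x6a, sp=0xcb
prologue: push r5 -> mem[0xca]=0xb0, sp=0xca
body[0] sub  r4, r0, r4 -> r4=0x66
body[1] mov  r3, r6 -> r3=0xfc
body[2] xor  r5, r6, r6 -> r5=0x00
body[3] add  r0, r2, #14 -> r0=0x76
body[4] xor  r2, r2, r4 -> r2=0x0e
body[5] sub  r6, r5, #62 -> r6=0xc2
epilogue: pop r5=0xb0, sp=0xcb
epilogue: pop r3=0x6a, sp=0xcc
epilogue: pop r0=0xcc, sp=0xcd
r5 is callee-saved -> restored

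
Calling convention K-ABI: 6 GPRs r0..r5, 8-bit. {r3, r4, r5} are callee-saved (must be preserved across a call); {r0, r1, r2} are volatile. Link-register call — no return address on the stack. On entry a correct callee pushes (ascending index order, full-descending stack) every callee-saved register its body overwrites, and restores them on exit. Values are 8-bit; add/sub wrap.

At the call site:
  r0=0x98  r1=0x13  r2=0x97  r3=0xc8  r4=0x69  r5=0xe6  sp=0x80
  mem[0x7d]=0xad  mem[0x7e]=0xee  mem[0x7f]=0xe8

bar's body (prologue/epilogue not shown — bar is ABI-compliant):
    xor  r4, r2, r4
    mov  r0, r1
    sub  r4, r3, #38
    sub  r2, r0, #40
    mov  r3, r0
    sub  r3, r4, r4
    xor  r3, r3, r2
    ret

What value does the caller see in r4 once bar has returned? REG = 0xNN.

REG = 0x69

prologue: push r3 -> mem[0x7f]=0xc8, sp=0x7f
prologue: push r4 -> mem[0x7e]=0x69, sp=0x7e
body[0] xor  r4, r2, r4 -> r4=0xfe
body[1] mov  r0, r1 -> r0=0x13
body[2] sub  r4, r3, #38 -> r4=0xa2
body[3] sub  r2, r0, #40 -> r2=0xeb
body[4] mov  r3, r0 -> r3=0x13
body[5] sub  r3, r4, r4 -> r3=0x00
body[6] xor  r3, r3, r2 -> r3=0xeb
epilogue: pop r4=0x69, sp=0x7f
epilogue: pop r3=0xc8, sp=0x80
r4 is callee-saved -> restored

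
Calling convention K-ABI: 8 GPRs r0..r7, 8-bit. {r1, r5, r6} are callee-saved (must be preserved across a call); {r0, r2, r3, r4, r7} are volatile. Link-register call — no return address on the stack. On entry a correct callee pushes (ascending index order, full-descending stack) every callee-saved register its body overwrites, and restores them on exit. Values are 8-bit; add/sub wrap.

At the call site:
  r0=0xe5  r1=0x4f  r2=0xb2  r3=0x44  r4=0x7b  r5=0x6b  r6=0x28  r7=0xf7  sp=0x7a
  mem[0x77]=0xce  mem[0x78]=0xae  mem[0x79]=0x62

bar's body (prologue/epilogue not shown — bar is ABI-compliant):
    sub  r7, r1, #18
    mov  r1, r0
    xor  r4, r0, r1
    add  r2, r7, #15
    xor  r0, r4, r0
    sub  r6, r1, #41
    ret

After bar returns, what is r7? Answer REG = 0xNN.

REG = 0x3d

prologue: push r1 → mem[0x79]=0x4f, sp=0x79
prologue: push r6 → mem[0x78]=0x28, sp=0x78
body[0] sub  r7, r1, #18 → r7=0x3d
body[1] mov  r1, r0 → r1=0xe5
body[2] xor  r4, r0, r1 → r4=0x00
body[3] add  r2, r7, #15 → r2=0x4c
body[4] xor  r0, r4, r0 → r0=0xe5
body[5] sub  r6, r1, #41 → r6=0xbc
epilogue: pop r6=0x28, sp=0x79
epilogue: pop r1=0x4f, sp=0x7a
r7 is caller-saved → body value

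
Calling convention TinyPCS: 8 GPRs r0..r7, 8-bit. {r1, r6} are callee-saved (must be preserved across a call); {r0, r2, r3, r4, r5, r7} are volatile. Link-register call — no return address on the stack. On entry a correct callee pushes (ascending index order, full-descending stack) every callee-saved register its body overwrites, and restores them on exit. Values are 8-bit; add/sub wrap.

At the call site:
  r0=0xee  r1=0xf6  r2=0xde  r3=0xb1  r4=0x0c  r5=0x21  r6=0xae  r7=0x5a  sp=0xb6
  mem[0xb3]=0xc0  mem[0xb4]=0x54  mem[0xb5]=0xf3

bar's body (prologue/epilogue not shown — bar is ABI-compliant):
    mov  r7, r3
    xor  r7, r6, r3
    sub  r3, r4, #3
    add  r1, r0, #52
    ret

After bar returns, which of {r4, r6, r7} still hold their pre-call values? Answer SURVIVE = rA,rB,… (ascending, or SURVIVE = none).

SURVIVE = r4,r6

prologue: push r1 → mem[0xb5]=0xf6, sp=0xb5
body[0] mov  r7, r3 → r7=0xb1
body[1] xor  r7, r6, r3 → r7=0x1f
body[2] sub  r3, r4, #3 → r3=0x09
body[3] add  r1, r0, #52 → r1=0x22
epilogue: pop r1=0xf6, sp=0xb6
r4: caller-saved, written=False
r6: callee-saved, written=False
r7: caller-saved, written=True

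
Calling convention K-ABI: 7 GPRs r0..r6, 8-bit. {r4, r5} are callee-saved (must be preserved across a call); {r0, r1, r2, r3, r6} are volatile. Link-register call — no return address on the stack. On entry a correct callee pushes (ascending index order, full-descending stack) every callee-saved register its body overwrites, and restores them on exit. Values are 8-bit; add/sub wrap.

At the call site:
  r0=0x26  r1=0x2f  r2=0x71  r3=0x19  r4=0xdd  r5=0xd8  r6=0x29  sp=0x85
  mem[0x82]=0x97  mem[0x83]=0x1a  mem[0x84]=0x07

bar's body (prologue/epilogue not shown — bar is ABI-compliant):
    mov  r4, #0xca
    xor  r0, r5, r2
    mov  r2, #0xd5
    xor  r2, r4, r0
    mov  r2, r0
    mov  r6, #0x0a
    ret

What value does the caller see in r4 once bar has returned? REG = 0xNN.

prologue: push r4 -> mem[0x84]=0xdd, sp=0x84
body[0] mov  r4, #0xca -> r4=0xca
body[1] xor  r0, r5, r2 -> r0=0xa9
body[2] mov  r2, #0xd5 -> r2=0xd5
body[3] xor  r2, r4, r0 -> r2=0x63
body[4] mov  r2, r0 -> r2=0xa9
body[5] mov  r6, #0x0a -> r6=0x0a
epilogue: pop r4=0xdd, sp=0x85
r4 is callee-saved -> restored

REG = 0xdd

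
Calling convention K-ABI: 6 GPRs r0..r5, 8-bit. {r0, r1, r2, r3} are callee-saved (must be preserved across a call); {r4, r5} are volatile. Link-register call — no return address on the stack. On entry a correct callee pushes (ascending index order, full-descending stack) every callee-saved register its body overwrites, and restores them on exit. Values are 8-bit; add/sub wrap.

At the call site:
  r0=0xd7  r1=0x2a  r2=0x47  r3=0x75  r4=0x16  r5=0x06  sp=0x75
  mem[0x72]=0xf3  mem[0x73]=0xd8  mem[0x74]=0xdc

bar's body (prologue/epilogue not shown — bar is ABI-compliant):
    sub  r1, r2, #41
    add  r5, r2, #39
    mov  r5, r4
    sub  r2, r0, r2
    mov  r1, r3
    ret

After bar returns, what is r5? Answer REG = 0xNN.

REG = 0x16

prologue: push r1 -> mem[0x74]=0x2a, sp=0x74
prologue: push r2 -> mem[0x73]=0x47, sp=0x73
body[0] sub  r1, r2, #41 -> r1=0x1e
body[1] add  r5, r2, #39 -> r5=0x6e
body[2] mov  r5, r4 -> r5=0x16
body[3] sub  r2, r0, r2 -> r2=0x90
body[4] mov  r1, r3 -> r1=0x75
epilogue: pop r2=0x47, sp=0x74
epilogue: pop r1=0x2a, sp=0x75
r5 is caller-saved -> body value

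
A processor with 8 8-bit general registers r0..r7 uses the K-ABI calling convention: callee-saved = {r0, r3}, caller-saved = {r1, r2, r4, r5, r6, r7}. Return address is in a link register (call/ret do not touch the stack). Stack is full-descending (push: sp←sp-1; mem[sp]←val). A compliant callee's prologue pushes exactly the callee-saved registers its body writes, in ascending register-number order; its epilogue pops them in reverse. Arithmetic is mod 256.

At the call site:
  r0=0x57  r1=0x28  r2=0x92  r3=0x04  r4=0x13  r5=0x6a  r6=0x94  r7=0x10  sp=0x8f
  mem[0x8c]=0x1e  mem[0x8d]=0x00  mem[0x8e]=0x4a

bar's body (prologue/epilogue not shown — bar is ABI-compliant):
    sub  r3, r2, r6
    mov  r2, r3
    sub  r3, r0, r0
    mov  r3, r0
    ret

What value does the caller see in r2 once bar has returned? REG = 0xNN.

prologue: push r3 → mem[0x8e]=0x04, sp=0x8e
body[0] sub  r3, r2, r6 → r3=0xfe
body[1] mov  r2, r3 → r2=0xfe
body[2] sub  r3, r0, r0 → r3=0x00
body[3] mov  r3, r0 → r3=0x57
epilogue: pop r3=0x04, sp=0x8f
r2 is caller-saved → body value

REG = 0xfe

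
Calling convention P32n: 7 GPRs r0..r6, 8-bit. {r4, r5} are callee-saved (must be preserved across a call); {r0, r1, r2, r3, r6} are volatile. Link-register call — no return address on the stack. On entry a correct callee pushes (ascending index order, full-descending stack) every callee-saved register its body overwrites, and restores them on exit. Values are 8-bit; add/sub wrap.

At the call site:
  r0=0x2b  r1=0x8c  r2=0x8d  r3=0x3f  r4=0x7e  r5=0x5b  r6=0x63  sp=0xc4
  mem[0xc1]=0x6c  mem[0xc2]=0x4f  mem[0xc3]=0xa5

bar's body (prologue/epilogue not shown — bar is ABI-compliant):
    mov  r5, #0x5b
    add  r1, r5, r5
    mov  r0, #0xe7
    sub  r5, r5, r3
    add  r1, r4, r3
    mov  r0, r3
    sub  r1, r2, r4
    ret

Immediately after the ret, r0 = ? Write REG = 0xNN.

REG = 0x3f

prologue: push r5 → mem[0xc3]=0x5b, sp=0xc3
body[0] mov  r5, #0x5b → r5=0x5b
body[1] add  r1, r5, r5 → r1=0xb6
body[2] mov  r0, #0xe7 → r0=0xe7
body[3] sub  r5, r5, r3 → r5=0x1c
body[4] add  r1, r4, r3 → r1=0xbd
body[5] mov  r0, r3 → r0=0x3f
body[6] sub  r1, r2, r4 → r1=0x0f
epilogue: pop r5=0x5b, sp=0xc4
r0 is caller-saved → body value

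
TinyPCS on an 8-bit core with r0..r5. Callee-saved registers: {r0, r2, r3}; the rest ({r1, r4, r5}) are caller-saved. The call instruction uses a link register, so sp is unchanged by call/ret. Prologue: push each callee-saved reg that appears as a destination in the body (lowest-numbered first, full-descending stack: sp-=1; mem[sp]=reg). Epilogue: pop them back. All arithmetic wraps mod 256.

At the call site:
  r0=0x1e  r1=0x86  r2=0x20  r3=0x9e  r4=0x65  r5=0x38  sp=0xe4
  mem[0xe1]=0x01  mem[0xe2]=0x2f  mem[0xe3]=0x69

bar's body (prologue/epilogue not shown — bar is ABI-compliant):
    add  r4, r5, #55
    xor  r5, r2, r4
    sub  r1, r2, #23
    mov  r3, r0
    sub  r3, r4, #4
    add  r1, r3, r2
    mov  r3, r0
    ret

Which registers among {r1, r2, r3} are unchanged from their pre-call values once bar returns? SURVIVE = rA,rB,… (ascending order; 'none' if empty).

SURVIVE = r2,r3

prologue: push r3 → mem[0xe3]=0x9e, sp=0xe3
body[0] add  r4, r5, #55 → r4=0x6f
body[1] xor  r5, r2, r4 → r5=0x4f
body[2] sub  r1, r2, #23 → r1=0x09
body[3] mov  r3, r0 → r3=0x1e
body[4] sub  r3, r4, #4 → r3=0x6b
body[5] add  r1, r3, r2 → r1=0x8b
body[6] mov  r3, r0 → r3=0x1e
epilogue: pop r3=0x9e, sp=0xe4
r1: caller-saved, written=True
r2: callee-saved, written=False
r3: callee-saved, written=True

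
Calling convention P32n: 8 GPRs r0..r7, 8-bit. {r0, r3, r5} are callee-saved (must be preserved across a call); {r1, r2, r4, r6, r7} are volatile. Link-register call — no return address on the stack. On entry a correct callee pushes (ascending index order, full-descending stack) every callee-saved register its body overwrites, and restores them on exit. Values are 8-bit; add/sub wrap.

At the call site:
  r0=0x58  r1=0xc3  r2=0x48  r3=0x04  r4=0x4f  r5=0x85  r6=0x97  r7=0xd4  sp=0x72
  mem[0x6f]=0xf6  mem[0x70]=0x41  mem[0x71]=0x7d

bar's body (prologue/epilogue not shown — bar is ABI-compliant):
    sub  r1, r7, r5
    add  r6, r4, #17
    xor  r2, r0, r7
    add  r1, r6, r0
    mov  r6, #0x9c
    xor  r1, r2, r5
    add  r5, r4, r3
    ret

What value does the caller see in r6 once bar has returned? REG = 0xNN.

prologue: push r5 → mem[0x71]=0x85, sp=0x71
body[0] sub  r1, r7, r5 → r1=0x4f
body[1] add  r6, r4, #17 → r6=0x60
body[2] xor  r2, r0, r7 → r2=0x8c
body[3] add  r1, r6, r0 → r1=0xb8
body[4] mov  r6, #0x9c → r6=0x9c
body[5] xor  r1, r2, r5 → r1=0x09
body[6] add  r5, r4, r3 → r5=0x53
epilogue: pop r5=0x85, sp=0x72
r6 is caller-saved → body value

REG = 0x9c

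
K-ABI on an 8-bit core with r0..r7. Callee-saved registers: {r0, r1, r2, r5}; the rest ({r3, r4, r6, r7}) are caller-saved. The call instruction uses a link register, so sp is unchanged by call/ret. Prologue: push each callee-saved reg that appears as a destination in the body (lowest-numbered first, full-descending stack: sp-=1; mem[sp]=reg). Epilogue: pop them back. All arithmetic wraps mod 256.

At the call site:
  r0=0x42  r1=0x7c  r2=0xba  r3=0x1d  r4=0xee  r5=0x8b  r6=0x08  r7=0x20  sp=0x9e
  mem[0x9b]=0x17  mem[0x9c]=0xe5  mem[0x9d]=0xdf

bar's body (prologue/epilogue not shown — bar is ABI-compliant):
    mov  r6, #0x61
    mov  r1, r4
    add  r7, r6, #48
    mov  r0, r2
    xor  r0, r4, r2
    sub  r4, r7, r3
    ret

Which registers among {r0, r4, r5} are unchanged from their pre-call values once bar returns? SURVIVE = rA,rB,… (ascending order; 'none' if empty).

prologue: push r0 → mem[0x9d]=0x42, sp=0x9d
prologue: push r1 → mem[0x9c]=0x7c, sp=0x9c
body[0] mov  r6, #0x61 → r6=0x61
body[1] mov  r1, r4 → r1=0xee
body[2] add  r7, r6, #48 → r7=0x91
body[3] mov  r0, r2 → r0=0xba
body[4] xor  r0, r4, r2 → r0=0x54
body[5] sub  r4, r7, r3 → r4=0x74
epilogue: pop r1=0x7c, sp=0x9d
epilogue: pop r0=0x42, sp=0x9e
r0: callee-saved, written=True
r4: caller-saved, written=True
r5: callee-saved, written=False

SURVIVE = r0,r5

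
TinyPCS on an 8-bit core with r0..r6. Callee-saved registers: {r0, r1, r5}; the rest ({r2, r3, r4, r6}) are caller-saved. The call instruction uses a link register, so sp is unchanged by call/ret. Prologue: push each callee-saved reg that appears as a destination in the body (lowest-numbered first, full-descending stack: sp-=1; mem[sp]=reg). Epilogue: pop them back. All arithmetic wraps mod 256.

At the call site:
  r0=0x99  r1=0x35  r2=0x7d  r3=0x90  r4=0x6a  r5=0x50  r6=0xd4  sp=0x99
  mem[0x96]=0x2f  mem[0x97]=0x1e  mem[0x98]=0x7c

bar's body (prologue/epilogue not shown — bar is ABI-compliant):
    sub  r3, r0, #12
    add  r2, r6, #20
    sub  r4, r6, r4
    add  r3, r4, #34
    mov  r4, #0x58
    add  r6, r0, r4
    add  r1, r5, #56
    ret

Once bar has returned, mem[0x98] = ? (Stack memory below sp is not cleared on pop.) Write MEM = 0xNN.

MEM = 0x35

prologue: push r1 -> mem[0x98]=0x35, sp=0x98
body[0] sub  r3, r0, #12 -> r3=0x8d
body[1] add  r2, r6, #20 -> r2=0xe8
body[2] sub  r4, r6, r4 -> r4=0x6a
body[3] add  r3, r4, #34 -> r3=0x8c
body[4] mov  r4, #0x58 -> r4=0x58
body[5] add  r6, r0, r4 -> r6=0xf1
body[6] add  r1, r5, #56 -> r1=0x88
epilogue: pop r1=0x35, sp=0x99
prologue pushed ['r1'] at ['0x98']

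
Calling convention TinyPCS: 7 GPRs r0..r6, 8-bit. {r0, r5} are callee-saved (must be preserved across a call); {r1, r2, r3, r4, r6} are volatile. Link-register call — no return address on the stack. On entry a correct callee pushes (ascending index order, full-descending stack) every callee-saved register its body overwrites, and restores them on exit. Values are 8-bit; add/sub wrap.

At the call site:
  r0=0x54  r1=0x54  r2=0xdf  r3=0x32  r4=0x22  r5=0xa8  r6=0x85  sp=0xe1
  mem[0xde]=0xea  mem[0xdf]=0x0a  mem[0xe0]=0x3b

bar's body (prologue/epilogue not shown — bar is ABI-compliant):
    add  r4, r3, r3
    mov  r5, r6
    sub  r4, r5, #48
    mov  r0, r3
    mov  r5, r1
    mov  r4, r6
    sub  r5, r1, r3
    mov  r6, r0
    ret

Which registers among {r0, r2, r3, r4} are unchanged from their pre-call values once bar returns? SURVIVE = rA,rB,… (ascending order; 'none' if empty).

SURVIVE = r0,r2,r3

prologue: push r0 -> mem[0xe0]=0x54, sp=0xe0
prologue: push r5 -> mem[0xdf]=0xa8, sp=0xdf
body[0] add  r4, r3, r3 -> r4=0x64
body[1] mov  r5, r6 -> r5=0x85
body[2] sub  r4, r5, #48 -> r4=0x55
body[3] mov  r0, r3 -> r0=0x32
body[4] mov  r5, r1 -> r5=0x54
body[5] mov  r4, r6 -> r4=0x85
body[6] sub  r5, r1, r3 -> r5=0x22
body[7] mov  r6, r0 -> r6=0x32
epilogue: pop r5=0xa8, sp=0xe0
epilogue: pop r0=0x54, sp=0xe1
r0: callee-saved, written=True
r2: caller-saved, written=False
r3: caller-saved, written=False
r4: caller-saved, written=True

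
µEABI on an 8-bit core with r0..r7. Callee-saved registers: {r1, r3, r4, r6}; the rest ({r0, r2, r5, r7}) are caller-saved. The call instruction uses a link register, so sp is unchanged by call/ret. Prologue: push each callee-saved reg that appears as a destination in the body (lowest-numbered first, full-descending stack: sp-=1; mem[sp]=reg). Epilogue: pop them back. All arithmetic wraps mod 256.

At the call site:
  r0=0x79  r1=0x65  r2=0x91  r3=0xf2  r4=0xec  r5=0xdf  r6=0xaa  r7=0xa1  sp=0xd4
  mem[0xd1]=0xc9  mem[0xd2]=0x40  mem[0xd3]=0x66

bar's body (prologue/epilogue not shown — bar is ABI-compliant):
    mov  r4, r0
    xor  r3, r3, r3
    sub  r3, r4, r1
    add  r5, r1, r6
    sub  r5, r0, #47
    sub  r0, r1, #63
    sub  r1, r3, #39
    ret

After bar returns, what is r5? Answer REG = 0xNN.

REG = 0x4a

prologue: push r1 → mem[0xd3]=0x65, sp=0xd3
prologue: push r3 → mem[0xd2]=0xf2, sp=0xd2
prologue: push r4 → mem[0xd1]=0xec, sp=0xd1
body[0] mov  r4, r0 → r4=0x79
body[1] xor  r3, r3, r3 → r3=0x00
body[2] sub  r3, r4, r1 → r3=0x14
body[3] add  r5, r1, r6 → r5=0x0f
body[4] sub  r5, r0, #47 → r5=0x4a
body[5] sub  r0, r1, #63 → r0=0x26
body[6] sub  r1, r3, #39 → r1=0xed
epilogue: pop r4=0xec, sp=0xd2
epilogue: pop r3=0xf2, sp=0xd3
epilogue: pop r1=0x65, sp=0xd4
r5 is caller-saved → body value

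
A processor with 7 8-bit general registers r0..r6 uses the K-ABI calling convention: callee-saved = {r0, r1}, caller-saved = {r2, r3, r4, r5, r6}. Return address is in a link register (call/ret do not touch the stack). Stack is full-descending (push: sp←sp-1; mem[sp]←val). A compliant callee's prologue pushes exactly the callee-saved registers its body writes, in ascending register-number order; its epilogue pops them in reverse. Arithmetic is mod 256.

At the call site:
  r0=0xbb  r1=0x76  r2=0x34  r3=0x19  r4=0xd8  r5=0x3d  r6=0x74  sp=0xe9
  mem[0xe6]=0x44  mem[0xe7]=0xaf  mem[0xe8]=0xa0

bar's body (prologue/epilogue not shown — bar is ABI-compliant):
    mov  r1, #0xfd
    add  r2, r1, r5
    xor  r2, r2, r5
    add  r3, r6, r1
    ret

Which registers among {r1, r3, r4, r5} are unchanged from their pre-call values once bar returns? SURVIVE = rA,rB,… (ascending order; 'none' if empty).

prologue: push r1 → mem[0xe8]=0x76, sp=0xe8
body[0] mov  r1, #0xfd → r1=0xfd
body[1] add  r2, r1, r5 → r2=0x3a
body[2] xor  r2, r2, r5 → r2=0x07
body[3] add  r3, r6, r1 → r3=0x71
epilogue: pop r1=0x76, sp=0xe9
r1: callee-saved, written=True
r3: caller-saved, written=True
r4: caller-saved, written=False
r5: caller-saved, written=False

SURVIVE = r1,r4,r5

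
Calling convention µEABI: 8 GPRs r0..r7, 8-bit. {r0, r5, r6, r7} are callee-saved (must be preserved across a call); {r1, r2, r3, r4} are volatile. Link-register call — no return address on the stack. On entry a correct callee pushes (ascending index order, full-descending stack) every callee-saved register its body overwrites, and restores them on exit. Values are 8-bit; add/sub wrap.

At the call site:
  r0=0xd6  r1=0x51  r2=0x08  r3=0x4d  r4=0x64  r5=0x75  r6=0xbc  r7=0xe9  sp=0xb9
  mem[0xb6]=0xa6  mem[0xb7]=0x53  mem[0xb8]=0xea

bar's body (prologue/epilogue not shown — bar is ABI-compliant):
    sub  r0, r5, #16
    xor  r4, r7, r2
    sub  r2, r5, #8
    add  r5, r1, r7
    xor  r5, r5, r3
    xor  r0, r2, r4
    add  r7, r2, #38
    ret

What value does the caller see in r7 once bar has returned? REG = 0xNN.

REG = 0xe9

prologue: push r0 -> mem[0xb8]=0xd6, sp=0xb8
prologue: push r5 -> mem[0xb7]=0x75, sp=0xb7
prologue: push r7 -> mem[0xb6]=0xe9, sp=0xb6
body[0] sub  r0, r5, #16 -> r0=0x65
body[1] xor  r4, r7, r2 -> r4=0xe1
body[2] sub  r2, r5, #8 -> r2=0x6d
body[3] add  r5, r1, r7 -> r5=0x3a
body[4] xor  r5, r5, r3 -> r5=0x77
body[5] xor  r0, r2, r4 -> r0=0x8c
body[6] add  r7, r2, #38 -> r7=0x93
epilogue: pop r7=0xe9, sp=0xb7
epilogue: pop r5=0x75, sp=0xb8
epilogue: pop r0=0xd6, sp=0xb9
r7 is callee-saved -> restored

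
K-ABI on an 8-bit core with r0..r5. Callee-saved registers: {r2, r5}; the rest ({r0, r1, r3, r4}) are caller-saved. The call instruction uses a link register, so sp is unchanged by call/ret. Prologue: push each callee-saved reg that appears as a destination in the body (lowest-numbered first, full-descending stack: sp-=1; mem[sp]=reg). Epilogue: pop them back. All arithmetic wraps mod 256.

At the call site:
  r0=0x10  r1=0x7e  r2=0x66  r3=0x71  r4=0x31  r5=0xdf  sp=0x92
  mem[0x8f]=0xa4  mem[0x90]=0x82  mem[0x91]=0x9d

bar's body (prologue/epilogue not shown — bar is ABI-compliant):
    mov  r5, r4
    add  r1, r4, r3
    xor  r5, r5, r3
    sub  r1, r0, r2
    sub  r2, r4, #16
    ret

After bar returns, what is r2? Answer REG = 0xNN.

prologue: push r2 -> mem[0x91]=0x66, sp=0x91
prologue: push r5 -> mem[0x90]=0xdf, sp=0x90
body[0] mov  r5, r4 -> r5=0x31
body[1] add  r1, r4, r3 -> r1=0xa2
body[2] xor  r5, r5, r3 -> r5=0x40
body[3] sub  r1, r0, r2 -> r1=0xaa
body[4] sub  r2, r4, #16 -> r2=0x21
epilogue: pop r5=0xdf, sp=0x91
epilogue: pop r2=0x66, sp=0x92
r2 is callee-saved -> restored

REG = 0x66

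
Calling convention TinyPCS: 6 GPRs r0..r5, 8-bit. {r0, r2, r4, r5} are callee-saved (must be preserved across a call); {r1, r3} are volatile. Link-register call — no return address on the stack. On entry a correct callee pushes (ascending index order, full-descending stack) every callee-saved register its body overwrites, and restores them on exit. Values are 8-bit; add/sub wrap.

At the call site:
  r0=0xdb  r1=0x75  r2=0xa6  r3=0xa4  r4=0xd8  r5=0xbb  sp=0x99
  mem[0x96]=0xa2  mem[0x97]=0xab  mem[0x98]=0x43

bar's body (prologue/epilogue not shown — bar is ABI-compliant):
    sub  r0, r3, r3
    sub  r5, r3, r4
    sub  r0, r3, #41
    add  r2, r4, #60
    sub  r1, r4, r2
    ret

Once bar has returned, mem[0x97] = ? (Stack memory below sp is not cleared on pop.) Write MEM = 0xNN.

prologue: push r0 → mem[0x98]=0xdb, sp=0x98
prologue: push r2 → mem[0x97]=0xa6, sp=0x97
prologue: push r5 → mem[0x96]=0xbb, sp=0x96
body[0] sub  r0, r3, r3 → r0=0x00
body[1] sub  r5, r3, r4 → r5=0xcc
body[2] sub  r0, r3, #41 → r0=0x7b
body[3] add  r2, r4, #60 → r2=0x14
body[4] sub  r1, r4, r2 → r1=0xc4
epilogue: pop r5=0xbb, sp=0x97
epilogue: pop r2=0xa6, sp=0x98
epilogue: pop r0=0xdb, sp=0x99
prologue pushed ['r0', 'r2', 'r5'] at ['0x98', '0x97', '0x96']

MEM = 0xa6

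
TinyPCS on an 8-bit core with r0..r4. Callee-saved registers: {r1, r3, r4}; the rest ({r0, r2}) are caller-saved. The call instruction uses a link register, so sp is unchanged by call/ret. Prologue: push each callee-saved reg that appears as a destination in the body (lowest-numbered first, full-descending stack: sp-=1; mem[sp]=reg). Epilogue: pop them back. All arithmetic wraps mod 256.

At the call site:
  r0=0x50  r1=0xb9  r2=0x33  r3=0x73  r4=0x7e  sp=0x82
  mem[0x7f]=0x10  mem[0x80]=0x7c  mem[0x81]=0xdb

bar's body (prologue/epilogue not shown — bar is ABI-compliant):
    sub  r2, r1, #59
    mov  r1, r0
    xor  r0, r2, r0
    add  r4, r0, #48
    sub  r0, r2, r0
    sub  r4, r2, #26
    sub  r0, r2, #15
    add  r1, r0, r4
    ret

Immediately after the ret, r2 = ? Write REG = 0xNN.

prologue: push r1 -> mem[0x81]=0xb9, sp=0x81
prologue: push r4 -> mem[0x80]=0x7e, sp=0x80
body[0] sub  r2, r1, #59 -> r2=0x7e
body[1] mov  r1, r0 -> r1=0x50
body[2] xor  r0, r2, r0 -> r0=0x2e
body[3] add  r4, r0, #48 -> r4=0x5e
body[4] sub  r0, r2, r0 -> r0=0x50
body[5] sub  r4, r2, #26 -> r4=0x64
body[6] sub  r0, r2, #15 -> r0=0x6f
body[7] add  r1, r0, r4 -> r1=0xd3
epilogue: pop r4=0x7e, sp=0x81
epilogue: pop r1=0xb9, sp=0x82
r2 is caller-saved -> body value

REG = 0x7e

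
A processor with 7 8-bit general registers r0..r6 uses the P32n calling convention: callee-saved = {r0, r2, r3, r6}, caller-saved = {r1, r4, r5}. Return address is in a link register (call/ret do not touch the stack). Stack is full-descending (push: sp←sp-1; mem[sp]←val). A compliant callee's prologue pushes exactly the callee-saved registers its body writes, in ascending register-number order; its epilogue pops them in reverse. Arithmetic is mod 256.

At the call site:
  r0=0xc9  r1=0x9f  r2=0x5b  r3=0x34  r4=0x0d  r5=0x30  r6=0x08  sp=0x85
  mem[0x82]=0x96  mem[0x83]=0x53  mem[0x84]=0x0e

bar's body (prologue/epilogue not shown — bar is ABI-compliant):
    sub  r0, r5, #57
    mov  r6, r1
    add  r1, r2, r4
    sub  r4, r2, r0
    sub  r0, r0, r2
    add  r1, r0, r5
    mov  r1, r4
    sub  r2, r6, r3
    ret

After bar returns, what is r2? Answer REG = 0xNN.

prologue: push r0 -> mem[0x84]=0xc9, sp=0x84
prologue: push r2 -> mem[0x83]=0x5b, sp=0x83
prologue: push r6 -> mem[0x82]=0x08, sp=0x82
body[0] sub  r0, r5, #57 -> r0=0xf7
body[1] mov  r6, r1 -> r6=0x9f
body[2] add  r1, r2, r4 -> r1=0x68
body[3] sub  r4, r2, r0 -> r4=0x64
body[4] sub  r0, r0, r2 -> r0=0x9c
body[5] add  r1, r0, r5 -> r1=0xcc
body[6] mov  r1, r4 -> r1=0x64
body[7] sub  r2, r6, r3 -> r2=0x6b
epilogue: pop r6=0x08, sp=0x83
epilogue: pop r2=0x5b, sp=0x84
epilogue: pop r0=0xc9, sp=0x85
r2 is callee-saved -> restored

REG = 0x5b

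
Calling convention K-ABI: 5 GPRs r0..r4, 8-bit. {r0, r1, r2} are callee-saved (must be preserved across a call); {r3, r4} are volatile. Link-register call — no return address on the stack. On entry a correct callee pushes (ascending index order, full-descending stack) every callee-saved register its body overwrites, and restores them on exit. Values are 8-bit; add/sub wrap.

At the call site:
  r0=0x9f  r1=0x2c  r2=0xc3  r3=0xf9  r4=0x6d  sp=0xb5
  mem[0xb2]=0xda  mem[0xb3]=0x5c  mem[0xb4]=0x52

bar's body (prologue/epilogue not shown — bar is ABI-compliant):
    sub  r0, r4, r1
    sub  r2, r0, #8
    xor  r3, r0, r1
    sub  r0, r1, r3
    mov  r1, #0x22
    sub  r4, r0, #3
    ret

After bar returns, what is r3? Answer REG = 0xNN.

prologue: push r0 → mem[0xb4]=0x9f, sp=0xb4
prologue: push r1 → mem[0xb3]=0x2c, sp=0xb3
prologue: push r2 → mem[0xb2]=0xc3, sp=0xb2
body[0] sub  r0, r4, r1 → r0=0x41
body[1] sub  r2, r0, #8 → r2=0x39
body[2] xor  r3, r0, r1 → r3=0x6d
body[3] sub  r0, r1, r3 → r0=0xbf
body[4] mov  r1, #0x22 → r1=0x22
body[5] sub  r4, r0, #3 → r4=0xbc
epilogue: pop r2=0xc3, sp=0xb3
epilogue: pop r1=0x2c, sp=0xb4
epilogue: pop r0=0x9f, sp=0xb5
r3 is caller-saved → body value

REG = 0x6d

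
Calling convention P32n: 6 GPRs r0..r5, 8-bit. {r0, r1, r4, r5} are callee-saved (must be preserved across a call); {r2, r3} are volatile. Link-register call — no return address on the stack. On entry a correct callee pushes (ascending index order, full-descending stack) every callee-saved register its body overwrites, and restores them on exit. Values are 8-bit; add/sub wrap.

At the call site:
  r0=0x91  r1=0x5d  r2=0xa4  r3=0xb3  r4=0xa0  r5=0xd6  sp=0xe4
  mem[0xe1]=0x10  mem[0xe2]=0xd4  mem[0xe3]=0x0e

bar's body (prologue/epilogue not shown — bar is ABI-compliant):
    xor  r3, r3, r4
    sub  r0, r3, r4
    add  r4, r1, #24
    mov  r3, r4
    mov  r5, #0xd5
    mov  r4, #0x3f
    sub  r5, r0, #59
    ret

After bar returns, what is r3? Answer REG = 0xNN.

REG = 0x75

prologue: push r0 -> mem[0xe3]=0x91, sp=0xe3
prologue: push r4 -> mem[0xe2]=0xa0, sp=0xe2
prologue: push r5 -> mem[0xe1]=0xd6, sp=0xe1
body[0] xor  r3, r3, r4 -> r3=0x13
body[1] sub  r0, r3, r4 -> r0=0x73
body[2] add  r4, r1, #24 -> r4=0x75
body[3] mov  r3, r4 -> r3=0x75
body[4] mov  r5, #0xd5 -> r5=0xd5
body[5] mov  r4, #0x3f -> r4=0x3f
body[6] sub  r5, r0, #59 -> r5=0x38
epilogue: pop r5=0xd6, sp=0xe2
epilogue: pop r4=0xa0, sp=0xe3
epilogue: pop r0=0x91, sp=0xe4
r3 is caller-saved -> body value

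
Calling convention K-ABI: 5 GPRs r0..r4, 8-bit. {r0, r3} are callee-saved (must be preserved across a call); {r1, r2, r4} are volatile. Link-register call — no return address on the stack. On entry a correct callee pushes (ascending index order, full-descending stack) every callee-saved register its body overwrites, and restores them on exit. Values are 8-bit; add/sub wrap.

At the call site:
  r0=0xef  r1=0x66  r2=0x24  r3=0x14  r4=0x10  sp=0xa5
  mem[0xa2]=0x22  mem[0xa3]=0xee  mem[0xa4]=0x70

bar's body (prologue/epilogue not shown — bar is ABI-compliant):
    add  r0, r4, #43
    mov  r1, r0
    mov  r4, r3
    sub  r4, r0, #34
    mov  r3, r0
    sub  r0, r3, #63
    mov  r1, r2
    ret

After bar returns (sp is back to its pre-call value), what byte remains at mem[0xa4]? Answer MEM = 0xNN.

MEM = 0xef

prologue: push r0 → mem[0xa4]=0xef, sp=0xa4
prologue: push r3 → mem[0xa3]=0x14, sp=0xa3
body[0] add  r0, r4, #43 → r0=0x3b
body[1] mov  r1, r0 → r1=0x3b
body[2] mov  r4, r3 → r4=0x14
body[3] sub  r4, r0, #34 → r4=0x19
body[4] mov  r3, r0 → r3=0x3b
body[5] sub  r0, r3, #63 → r0=0xfc
body[6] mov  r1, r2 → r1=0x24
epilogue: pop r3=0x14, sp=0xa4
epilogue: pop r0=0xef, sp=0xa5
prologue pushed ['r0', 'r3'] at ['0xa4', '0xa3']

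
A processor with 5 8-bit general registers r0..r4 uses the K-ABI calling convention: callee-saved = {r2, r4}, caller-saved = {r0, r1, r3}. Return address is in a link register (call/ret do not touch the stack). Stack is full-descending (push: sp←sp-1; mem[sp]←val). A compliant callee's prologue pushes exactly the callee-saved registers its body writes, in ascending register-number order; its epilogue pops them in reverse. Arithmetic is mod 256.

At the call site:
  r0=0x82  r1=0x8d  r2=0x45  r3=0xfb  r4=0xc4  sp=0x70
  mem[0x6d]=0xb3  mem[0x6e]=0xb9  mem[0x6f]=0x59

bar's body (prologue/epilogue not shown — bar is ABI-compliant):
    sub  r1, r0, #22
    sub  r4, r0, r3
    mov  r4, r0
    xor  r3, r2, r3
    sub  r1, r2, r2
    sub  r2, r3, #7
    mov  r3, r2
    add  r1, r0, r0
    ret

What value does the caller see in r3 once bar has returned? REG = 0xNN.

REG = 0xb7

prologue: push r2 -> mem[0x6f]=0x45, sp=0x6f
prologue: push r4 -> mem[0x6e]=0xc4, sp=0x6e
body[0] sub  r1, r0, #22 -> r1=0x6c
body[1] sub  r4, r0, r3 -> r4=0x87
body[2] mov  r4, r0 -> r4=0x82
body[3] xor  r3, r2, r3 -> r3=0xbe
body[4] sub  r1, r2, r2 -> r1=0x00
body[5] sub  r2, r3, #7 -> r2=0xb7
body[6] mov  r3, r2 -> r3=0xb7
body[7] add  r1, r0, r0 -> r1=0x04
epilogue: pop r4=0xc4, sp=0x6f
epilogue: pop r2=0x45, sp=0x70
r3 is caller-saved -> body value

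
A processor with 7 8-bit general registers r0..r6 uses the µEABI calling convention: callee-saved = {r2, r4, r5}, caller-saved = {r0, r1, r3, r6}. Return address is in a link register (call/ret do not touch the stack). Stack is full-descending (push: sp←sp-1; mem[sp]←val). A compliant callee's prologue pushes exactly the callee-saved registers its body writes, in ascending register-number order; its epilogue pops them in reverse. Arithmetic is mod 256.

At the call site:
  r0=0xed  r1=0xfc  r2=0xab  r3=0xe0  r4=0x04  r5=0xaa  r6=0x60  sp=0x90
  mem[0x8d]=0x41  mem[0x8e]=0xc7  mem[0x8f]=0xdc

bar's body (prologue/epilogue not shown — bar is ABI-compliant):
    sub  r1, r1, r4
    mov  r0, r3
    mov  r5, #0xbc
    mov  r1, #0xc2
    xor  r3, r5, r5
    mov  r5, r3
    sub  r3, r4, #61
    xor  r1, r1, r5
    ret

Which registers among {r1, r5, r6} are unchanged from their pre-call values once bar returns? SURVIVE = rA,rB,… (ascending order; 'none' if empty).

SURVIVE = r5,r6

prologue: push r5 -> mem[0x8f]=0xaa, sp=0x8f
body[0] sub  r1, r1, r4 -> r1=0xf8
body[1] mov  r0, r3 -> r0=0xe0
body[2] mov  r5, #0xbc -> r5=0xbc
body[3] mov  r1, #0xc2 -> r1=0xc2
body[4] xor  r3, r5, r5 -> r3=0x00
body[5] mov  r5, r3 -> r5=0x00
body[6] sub  r3, r4, #61 -> r3=0xc7
body[7] xor  r1, r1, r5 -> r1=0xc2
epilogue: pop r5=0xaa, sp=0x90
r1: caller-saved, written=True
r5: callee-saved, written=True
r6: caller-saved, written=False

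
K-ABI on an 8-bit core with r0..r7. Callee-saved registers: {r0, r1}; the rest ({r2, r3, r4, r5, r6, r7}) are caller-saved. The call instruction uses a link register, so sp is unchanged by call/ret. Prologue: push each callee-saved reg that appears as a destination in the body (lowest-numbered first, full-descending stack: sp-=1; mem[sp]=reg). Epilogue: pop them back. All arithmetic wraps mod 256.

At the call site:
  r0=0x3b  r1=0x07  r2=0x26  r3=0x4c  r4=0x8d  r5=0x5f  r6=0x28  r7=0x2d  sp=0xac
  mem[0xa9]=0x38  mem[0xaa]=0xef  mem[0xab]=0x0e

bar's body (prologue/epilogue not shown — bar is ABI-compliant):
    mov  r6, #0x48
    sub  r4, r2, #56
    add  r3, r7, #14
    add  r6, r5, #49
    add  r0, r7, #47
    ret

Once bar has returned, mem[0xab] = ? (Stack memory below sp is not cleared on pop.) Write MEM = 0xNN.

MEM = 0x3b

prologue: push r0 → mem[0xab]=0x3b, sp=0xab
body[0] mov  r6, #0x48 → r6=0x48
body[1] sub  r4, r2, #56 → r4=0xee
body[2] add  r3, r7, #14 → r3=0x3b
body[3] add  r6, r5, #49 → r6=0x90
body[4] add  r0, r7, #47 → r0=0x5c
epilogue: pop r0=0x3b, sp=0xac
prologue pushed ['r0'] at ['0xab']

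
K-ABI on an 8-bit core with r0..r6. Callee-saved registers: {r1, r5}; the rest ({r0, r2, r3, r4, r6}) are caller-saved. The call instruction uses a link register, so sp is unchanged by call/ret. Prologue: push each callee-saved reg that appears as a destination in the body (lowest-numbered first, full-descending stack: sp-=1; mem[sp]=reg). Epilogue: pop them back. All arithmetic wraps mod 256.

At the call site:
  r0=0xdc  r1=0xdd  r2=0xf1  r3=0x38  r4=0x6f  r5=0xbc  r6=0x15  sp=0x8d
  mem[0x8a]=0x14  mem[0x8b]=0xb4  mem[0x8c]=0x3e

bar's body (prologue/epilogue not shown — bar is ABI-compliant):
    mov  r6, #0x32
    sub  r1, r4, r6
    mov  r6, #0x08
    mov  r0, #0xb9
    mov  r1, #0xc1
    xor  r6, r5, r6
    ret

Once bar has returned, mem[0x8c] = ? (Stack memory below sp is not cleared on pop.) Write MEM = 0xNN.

prologue: push r1 → mem[0x8c]=0xdd, sp=0x8c
body[0] mov  r6, #0x32 → r6=0x32
body[1] sub  r1, r4, r6 → r1=0x3d
body[2] mov  r6, #0x08 → r6=0x08
body[3] mov  r0, #0xb9 → r0=0xb9
body[4] mov  r1, #0xc1 → r1=0xc1
body[5] xor  r6, r5, r6 → r6=0xb4
epilogue: pop r1=0xdd, sp=0x8d
prologue pushed ['r1'] at ['0x8c']

MEM = 0xdd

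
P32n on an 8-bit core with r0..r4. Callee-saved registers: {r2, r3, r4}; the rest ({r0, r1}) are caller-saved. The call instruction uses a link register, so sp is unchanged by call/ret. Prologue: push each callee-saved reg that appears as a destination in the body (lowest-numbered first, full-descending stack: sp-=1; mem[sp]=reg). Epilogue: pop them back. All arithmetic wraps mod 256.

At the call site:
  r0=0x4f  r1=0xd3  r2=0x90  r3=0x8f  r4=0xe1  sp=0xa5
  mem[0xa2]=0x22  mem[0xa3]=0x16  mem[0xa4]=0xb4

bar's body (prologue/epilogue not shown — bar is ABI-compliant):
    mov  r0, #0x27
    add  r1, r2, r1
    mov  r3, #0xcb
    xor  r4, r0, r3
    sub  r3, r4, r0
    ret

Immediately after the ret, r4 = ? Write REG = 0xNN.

REG = 0xe1

prologue: push r3 → mem[0xa4]=0x8f, sp=0xa4
prologue: push r4 → mem[0xa3]=0xe1, sp=0xa3
body[0] mov  r0, #0x27 → r0=0x27
body[1] add  r1, r2, r1 → r1=0x63
body[2] mov  r3, #0xcb → r3=0xcb
body[3] xor  r4, r0, r3 → r4=0xec
body[4] sub  r3, r4, r0 → r3=0xc5
epilogue: pop r4=0xe1, sp=0xa4
epilogue: pop r3=0x8f, sp=0xa5
r4 is callee-saved → restored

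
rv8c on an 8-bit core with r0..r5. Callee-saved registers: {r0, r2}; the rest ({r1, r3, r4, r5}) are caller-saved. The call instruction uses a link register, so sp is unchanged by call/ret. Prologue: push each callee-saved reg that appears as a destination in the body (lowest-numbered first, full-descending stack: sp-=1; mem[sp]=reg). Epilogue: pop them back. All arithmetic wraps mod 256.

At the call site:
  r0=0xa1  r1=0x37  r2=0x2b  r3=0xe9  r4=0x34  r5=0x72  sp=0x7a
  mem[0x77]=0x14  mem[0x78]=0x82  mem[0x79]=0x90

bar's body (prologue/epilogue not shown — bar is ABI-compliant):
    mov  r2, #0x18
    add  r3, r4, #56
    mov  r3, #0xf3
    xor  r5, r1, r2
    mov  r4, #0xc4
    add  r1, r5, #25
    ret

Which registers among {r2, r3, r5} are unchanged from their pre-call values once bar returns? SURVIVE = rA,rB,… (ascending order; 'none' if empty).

prologue: push r2 → mem[0x79]=0x2b, sp=0x79
body[0] mov  r2, #0x18 → r2=0x18
body[1] add  r3, r4, #56 → r3=0x6c
body[2] mov  r3, #0xf3 → r3=0xf3
body[3] xor  r5, r1, r2 → r5=0x2f
body[4] mov  r4, #0xc4 → r4=0xc4
body[5] add  r1, r5, #25 → r1=0x48
epilogue: pop r2=0x2b, sp=0x7a
r2: callee-saved, written=True
r3: caller-saved, written=True
r5: caller-saved, written=True

SURVIVE = r2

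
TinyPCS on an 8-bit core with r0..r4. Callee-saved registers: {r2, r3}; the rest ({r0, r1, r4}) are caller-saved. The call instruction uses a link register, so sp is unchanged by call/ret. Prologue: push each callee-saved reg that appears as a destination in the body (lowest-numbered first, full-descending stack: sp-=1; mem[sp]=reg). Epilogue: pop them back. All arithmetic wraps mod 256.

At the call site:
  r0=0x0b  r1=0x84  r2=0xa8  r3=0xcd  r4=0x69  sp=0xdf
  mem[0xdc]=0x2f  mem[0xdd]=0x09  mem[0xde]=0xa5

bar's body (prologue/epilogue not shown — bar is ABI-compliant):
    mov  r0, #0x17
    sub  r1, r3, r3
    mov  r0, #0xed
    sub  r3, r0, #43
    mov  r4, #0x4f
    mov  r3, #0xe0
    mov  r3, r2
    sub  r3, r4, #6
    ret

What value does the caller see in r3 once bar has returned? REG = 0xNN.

REG = 0xcd

prologue: push r3 → mem[0xde]=0xcd, sp=0xde
body[0] mov  r0, #0x17 → r0=0x17
body[1] sub  r1, r3, r3 → r1=0x00
body[2] mov  r0, #0xed → r0=0xed
body[3] sub  r3, r0, #43 → r3=0xc2
body[4] mov  r4, #0x4f → r4=0x4f
body[5] mov  r3, #0xe0 → r3=0xe0
body[6] mov  r3, r2 → r3=0xa8
body[7] sub  r3, r4, #6 → r3=0x49
epilogue: pop r3=0xcd, sp=0xdf
r3 is callee-saved → restored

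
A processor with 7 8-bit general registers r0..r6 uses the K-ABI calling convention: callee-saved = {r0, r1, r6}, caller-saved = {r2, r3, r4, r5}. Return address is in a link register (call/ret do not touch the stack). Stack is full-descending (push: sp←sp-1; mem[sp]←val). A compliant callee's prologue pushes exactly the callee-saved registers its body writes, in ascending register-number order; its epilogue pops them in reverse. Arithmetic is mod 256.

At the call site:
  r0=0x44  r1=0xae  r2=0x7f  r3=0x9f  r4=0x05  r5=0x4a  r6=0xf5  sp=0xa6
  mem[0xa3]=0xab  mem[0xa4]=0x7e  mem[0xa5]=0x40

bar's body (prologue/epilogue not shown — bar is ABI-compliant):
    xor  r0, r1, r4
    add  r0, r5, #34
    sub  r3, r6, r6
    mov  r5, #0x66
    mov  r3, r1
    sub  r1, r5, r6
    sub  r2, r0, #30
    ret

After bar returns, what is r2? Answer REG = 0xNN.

REG = 0x4e

prologue: push r0 -> mem[0xa5]=0x44, sp=0xa5
prologue: push r1 -> mem[0xa4]=0xae, sp=0xa4
body[0] xor  r0, r1, r4 -> r0=0xab
body[1] add  r0, r5, #34 -> r0=0x6c
body[2] sub  r3, r6, r6 -> r3=0x00
body[3] mov  r5, #0x66 -> r5=0x66
body[4] mov  r3, r1 -> r3=0xae
body[5] sub  r1, r5, r6 -> r1=0x71
body[6] sub  r2, r0, #30 -> r2=0x4e
epilogue: pop r1=0xae, sp=0xa5
epilogue: pop r0=0x44, sp=0xa6
r2 is caller-saved -> body value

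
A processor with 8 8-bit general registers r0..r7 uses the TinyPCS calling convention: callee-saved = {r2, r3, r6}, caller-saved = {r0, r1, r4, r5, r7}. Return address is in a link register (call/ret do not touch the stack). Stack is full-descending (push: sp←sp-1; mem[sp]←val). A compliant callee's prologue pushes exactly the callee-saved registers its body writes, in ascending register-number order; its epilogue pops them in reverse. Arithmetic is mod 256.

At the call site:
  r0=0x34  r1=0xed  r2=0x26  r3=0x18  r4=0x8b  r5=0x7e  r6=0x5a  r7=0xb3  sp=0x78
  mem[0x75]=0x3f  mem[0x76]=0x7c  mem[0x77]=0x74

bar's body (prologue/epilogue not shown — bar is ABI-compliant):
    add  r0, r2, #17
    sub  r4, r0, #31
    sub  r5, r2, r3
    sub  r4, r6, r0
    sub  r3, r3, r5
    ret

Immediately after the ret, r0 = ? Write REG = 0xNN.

REG = 0x37

prologue: push r3 -> mem[0x77]=0x18, sp=0x77
body[0] add  r0, r2, #17 -> r0=0x37
body[1] sub  r4, r0, #31 -> r4=0x18
body[2] sub  r5, r2, r3 -> r5=0x0e
body[3] sub  r4, r6, r0 -> r4=0x23
body[4] sub  r3, r3, r5 -> r3=0x0a
epilogue: pop r3=0x18, sp=0x78
r0 is caller-saved -> body value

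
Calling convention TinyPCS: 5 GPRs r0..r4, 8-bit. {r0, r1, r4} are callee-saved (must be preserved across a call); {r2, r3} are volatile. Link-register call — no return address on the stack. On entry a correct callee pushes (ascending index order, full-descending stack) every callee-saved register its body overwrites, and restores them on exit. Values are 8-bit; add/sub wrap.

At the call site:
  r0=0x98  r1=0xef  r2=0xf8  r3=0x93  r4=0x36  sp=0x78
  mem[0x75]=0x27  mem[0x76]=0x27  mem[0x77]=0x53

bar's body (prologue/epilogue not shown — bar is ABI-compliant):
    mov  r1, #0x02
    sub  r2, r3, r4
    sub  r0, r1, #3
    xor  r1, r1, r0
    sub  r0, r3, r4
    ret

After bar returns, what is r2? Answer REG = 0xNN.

prologue: push r0 -> mem[0x77]=0x98, sp=0x77
prologue: push r1 -> mem[0x76]=0xef, sp=0x76
body[0] mov  r1, #0x02 -> r1=0x02
body[1] sub  r2, r3, r4 -> r2=0x5d
body[2] sub  r0, r1, #3 -> r0=0xff
body[3] xor  r1, r1, r0 -> r1=0xfd
body[4] sub  r0, r3, r4 -> r0=0x5d
epilogue: pop r1=0xef, sp=0x77
epilogue: pop r0=0x98, sp=0x78
r2 is caller-saved -> body value

REG = 0x5d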